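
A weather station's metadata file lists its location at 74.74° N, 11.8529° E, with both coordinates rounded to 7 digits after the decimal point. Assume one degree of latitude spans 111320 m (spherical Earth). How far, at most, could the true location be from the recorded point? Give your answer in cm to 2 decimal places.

0.58 cm

Rounding to 7 decimal places leaves each coordinate within ±5e-08° of the true value.
Latitude error → 5e-08 × 111320 = 0.005566 m along the meridian.
Longitude error → 5e-08 × 111320 × cos 74.74° = 5e-08 × 111320 × 0.2632 ≈ 0.00146497 m.
Combining orthogonally: (0.005566² + 0.00146497²)^½ ≈ 0.00575556 m.
That is 0.00575556 m = 0.57556 cm.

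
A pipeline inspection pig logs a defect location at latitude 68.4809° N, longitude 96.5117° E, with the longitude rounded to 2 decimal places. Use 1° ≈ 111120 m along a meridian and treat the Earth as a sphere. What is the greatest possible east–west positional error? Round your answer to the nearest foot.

669 feet

Rounding to 2 decimal places leaves the longitude within ±0.005° of the true value.
Parallels shrink by cos φ, so at 68.4809° a degree of longitude is 111120 × 0.3668 ≈ 40760.1 m.
Maximum E–W displacement: 0.005 × 40760.1 = 203.8 m.
Converting: 203.8 m × 3.2808 ft/m ≈ 668.64 ft.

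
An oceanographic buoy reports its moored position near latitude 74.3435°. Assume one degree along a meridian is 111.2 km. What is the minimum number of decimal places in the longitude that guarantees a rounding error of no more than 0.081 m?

At 74.3435° one degree of longitude covers 111200 × cos 74.3435° ≈ 111200 × 0.2699 ≈ 30009.5 m.
With N decimal places the half-ulp bound is 0.5·10⁻ᴺ°, or 0.5·10⁻ᴺ × 30009.5 m on the ground.
Setting 15004.7 × 10⁻ᴺ ≤ 0.081 gives 10ᴺ ≥ 1.852e+05, i.e. N ≥ 5.27.
So 6 decimal places suffice (0.015 m); 5 would allow up to 0.15 m.

6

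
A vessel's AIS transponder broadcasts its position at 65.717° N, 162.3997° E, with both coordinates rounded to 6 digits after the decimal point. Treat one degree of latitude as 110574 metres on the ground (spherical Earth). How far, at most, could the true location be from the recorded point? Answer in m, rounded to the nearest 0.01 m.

Rounding to 6 decimal places leaves each coordinate within ±5e-07° of the true value.
North–south component: 5e-07° × 110574 = 0.055287 m.
East–west component at 65.717°: 5e-07° × 110574 × cos 65.717° ≈ 5e-07 × 45472.9 ≈ 0.0227364 m.
The two errors are perpendicular, so the maximum displacement is √(0.055287² + 0.0227364²) ≈ 0.0597796 m.

0.06 m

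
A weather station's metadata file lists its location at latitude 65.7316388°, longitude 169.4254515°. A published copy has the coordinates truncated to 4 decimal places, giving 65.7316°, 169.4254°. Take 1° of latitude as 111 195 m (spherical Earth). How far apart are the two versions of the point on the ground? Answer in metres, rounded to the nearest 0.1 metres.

4.9 metres

The latitude changed by +0.0000388° and the longitude by +0.0000515°.
N–S: 0.0000388° × 111195 m/° = 4.31437 m.
E–W at 65.7316°: 0.0000515° × 111195 × cos 65.7316° = 0.0000515 × 111195 × 0.4110 ≈ 2.35368 m.
Combined displacement = (4.31437² + 2.35368²)^½ ≈ 4.91463 m.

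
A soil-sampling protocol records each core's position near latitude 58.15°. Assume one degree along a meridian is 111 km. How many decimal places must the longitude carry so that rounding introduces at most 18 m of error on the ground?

At 58.15° one degree of longitude covers 111000 × cos 58.15° ≈ 111000 × 0.5277 ≈ 58574.4 m.
Rounding to N decimal places gives at most 0.5 × 10⁻ᴺ degrees of error, i.e. 0.5 × 10⁻ᴺ × 58574.4 m.
Need 0.5 × 58574.4 × 10⁻ᴺ ≤ 18 → 10⁻ᴺ ≤ 6.146e-04, so N ≥ 3.21.
At 3 places the error can reach 29.3 m, but 4 places keeps it to 2.93 m.

4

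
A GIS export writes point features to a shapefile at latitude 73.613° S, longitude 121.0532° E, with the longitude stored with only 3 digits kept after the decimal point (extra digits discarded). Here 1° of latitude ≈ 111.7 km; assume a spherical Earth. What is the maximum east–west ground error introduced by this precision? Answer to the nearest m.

32 m

Truncating at 3 decimal places can drop up to a full unit in the last place, so the longitude may be off by as much as 0.001°.
Parallels shrink by cos φ, so at 73.613° a degree of longitude is 111700 × 0.2821 ≈ 31513.2 m.
Maximum E–W displacement: 0.001 × 31513.2 = 31.5132 m.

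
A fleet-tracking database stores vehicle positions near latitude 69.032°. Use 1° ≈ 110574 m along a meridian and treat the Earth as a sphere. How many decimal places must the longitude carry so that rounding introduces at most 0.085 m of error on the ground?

At 69.032° one degree of longitude covers 110574 × cos 69.032° ≈ 110574 × 0.3578 ≈ 39568.5 m.
N decimal places → at most half a unit in the last place, 0.5 × 10⁻ᴺ° = 39568.5/2 × 10⁻ᴺ m.
Need 0.5 × 39568.5 × 10⁻ᴺ ≤ 0.085 → 10⁻ᴺ ≤ 4.296e-06, so N ≥ 5.37.
So 6 decimal places suffice (0.0198 m); 5 would allow up to 0.198 m.

6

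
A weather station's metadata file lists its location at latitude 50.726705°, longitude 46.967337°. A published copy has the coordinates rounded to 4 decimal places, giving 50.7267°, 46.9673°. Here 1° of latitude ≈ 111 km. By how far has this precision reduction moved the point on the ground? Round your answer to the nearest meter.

3 meters

Δlat = 50.726705 − 50.7267 = +0.000005°; Δlon = 46.967337 − 46.9673 = +0.000037°.
North–south shift: 0.000005 × 111000 = 0.555 m.
E–W at 50.7267°: 0.000037° × 111000 × cos 50.7267° = 0.000037 × 111000 × 0.6330 ≈ 2.59981 m.
Combined displacement = (0.555² + 2.59981²)^½ ≈ 2.65839 m.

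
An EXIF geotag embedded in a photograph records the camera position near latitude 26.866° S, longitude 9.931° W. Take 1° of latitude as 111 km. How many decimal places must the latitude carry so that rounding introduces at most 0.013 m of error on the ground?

One degree of latitude covers 111000 m.
N decimal places → at most half a unit in the last place, 0.5 × 10⁻ᴺ° = 111000/2 × 10⁻ᴺ m.
Need 0.5 × 111000 × 10⁻ᴺ ≤ 0.013 → 10⁻ᴺ ≤ 2.342e-07, so N ≥ 6.63.
At 6 places the error can reach 0.0555 m, but 7 places keeps it to 0.00555 m.

7 decimal places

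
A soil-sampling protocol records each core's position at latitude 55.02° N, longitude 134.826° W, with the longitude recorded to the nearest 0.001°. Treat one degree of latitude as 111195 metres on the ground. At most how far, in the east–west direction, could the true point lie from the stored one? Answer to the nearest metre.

32 metres

Rounding to 3 decimal places leaves the longitude within ±0.0005° of the true value.
At latitude 55.02° a degree of longitude spans 111195 m × cos 55.02° = 111195 × 0.5733 ≈ 63747 m.
East–west error: 0.0005° × 63747 m/° ≈ 31.8735 m.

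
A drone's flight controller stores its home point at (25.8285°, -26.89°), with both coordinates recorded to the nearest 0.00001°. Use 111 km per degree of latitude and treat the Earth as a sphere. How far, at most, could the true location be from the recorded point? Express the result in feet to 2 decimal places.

Rounding to 5 decimal places leaves each coordinate within ±5e-06° of the true value.
Latitude error → 5e-06 × 111000 = 0.555 m along the meridian.
East–west component at 25.8285°: 5e-06° × 111000 × cos 25.8285° ≈ 5e-06 × 99911.3 ≈ 0.499557 m.
Combining orthogonally: (0.555² + 0.499557²)^½ ≈ 0.746714 m.
Converting: 0.746714 m × 3.2808 ft/m ≈ 2.4498 ft.

2.45 feet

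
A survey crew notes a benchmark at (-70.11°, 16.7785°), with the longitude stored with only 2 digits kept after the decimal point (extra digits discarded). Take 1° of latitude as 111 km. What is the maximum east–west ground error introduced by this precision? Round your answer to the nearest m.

378 m

Truncating at 2 decimal places can drop up to a full unit in the last place, so the longitude may be off by as much as 0.01°.
One degree of longitude at 70.11° is 111000 × cos 70.11° ≈ 111000 × 0.3402 = 37763.9 m.
Maximum E–W displacement: 0.01 × 37763.9 = 377.639 m.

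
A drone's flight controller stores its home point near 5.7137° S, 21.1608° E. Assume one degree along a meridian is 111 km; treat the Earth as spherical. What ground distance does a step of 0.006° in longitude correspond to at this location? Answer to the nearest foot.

2174 feet

One degree of longitude here spans 111000 × cos 5.7137° = 111000 × 0.9950 ≈ 110449 m; 0.006° of that is 662.691 m.
In feet: 662.691 m ÷ 0.3048 ≈ 2174.2 ft.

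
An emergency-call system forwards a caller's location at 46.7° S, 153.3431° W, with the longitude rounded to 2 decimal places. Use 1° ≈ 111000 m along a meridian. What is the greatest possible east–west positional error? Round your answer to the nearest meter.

Rounding to 2 decimal places leaves the longitude within ±0.005° of the true value.
Parallels shrink by cos φ, so at 46.7° a degree of longitude is 111000 × 0.6858 ≈ 76125.8 m.
So at most 0.005° × 76125.8 ≈ 380.629 m east–west.

381 meters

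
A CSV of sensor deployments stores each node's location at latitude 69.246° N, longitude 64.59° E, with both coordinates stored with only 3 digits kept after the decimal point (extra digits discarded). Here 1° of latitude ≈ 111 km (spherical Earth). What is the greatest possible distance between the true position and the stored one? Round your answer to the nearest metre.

Truncating at 3 decimal places can drop up to a full unit in the last place, so each coordinate may be off by as much as 0.001°.
N–S: 0.001° × 111000 m/° = 111 m.
Longitude error → 0.001 × 111000 × cos 69.246° = 0.001 × 111000 × 0.3544 ≈ 39.3336 m.
Worst case both components are at the extreme and orthogonal: √(111² + 39.3336²) ≈ 117.763 m.

118 metres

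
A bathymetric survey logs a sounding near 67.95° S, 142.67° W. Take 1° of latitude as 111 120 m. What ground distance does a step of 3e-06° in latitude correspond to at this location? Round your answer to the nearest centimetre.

33 centimetres

Along a meridian 3e-06° is 3e-06 × 111120 = 0.33336 m.
That is 0.33336 m = 33.336 cm.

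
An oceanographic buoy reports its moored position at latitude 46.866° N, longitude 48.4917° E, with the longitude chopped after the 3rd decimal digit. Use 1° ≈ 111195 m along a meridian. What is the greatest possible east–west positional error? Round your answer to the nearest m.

Truncating at 3 decimal places can drop up to a full unit in the last place, so the longitude may be off by as much as 0.001°.
One degree of longitude at 46.866° is 111195 × cos 46.866° ≈ 111195 × 0.6837 = 76024.8 m.
Maximum E–W displacement: 0.001 × 76024.8 = 76.0248 m.

76 m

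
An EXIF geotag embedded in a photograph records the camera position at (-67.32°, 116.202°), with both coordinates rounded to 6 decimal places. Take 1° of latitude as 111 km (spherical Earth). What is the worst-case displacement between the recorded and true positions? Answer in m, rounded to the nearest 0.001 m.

Rounding to 6 decimal places leaves each coordinate within ±5e-07° of the true value.
North–south component: 5e-07° × 111000 = 0.0555 m.
E–W at 67.32°: 5e-07° × 111000 × cos 67.32° = 5e-07 × 111000 × 0.3856 ≈ 0.0213999 m.
Worst case both components are at the extreme and orthogonal: √(0.0555² + 0.0213999²) ≈ 0.0594828 m.

0.059 m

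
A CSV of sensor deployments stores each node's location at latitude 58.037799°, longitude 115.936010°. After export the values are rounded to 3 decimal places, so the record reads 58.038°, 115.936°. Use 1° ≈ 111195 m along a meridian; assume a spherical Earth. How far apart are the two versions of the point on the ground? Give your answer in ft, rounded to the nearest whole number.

Δlat = 58.037799 − 58.038 = -0.000201°; Δlon = 115.936010 − 115.936 = +0.000010°.
N–S: -0.000201° × 111195 m/° = -22.3502 m.
East–west at this latitude: 0.000010° × 111195 × cos 58.038° ≈ 0.000010 × 58861.8 = 0.588618 m.
Hypotenuse of the two orthogonal shifts: √(22.3502² + 0.588618²) = 22.3579 m.
Converting: 22.3579 m × 3.2808 ft/m ≈ 73.353 ft.

73 ft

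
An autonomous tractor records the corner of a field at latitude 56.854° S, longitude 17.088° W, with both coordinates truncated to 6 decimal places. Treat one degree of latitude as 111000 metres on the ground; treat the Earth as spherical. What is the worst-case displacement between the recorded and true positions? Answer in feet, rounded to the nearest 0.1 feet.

0.4 feet

Truncating at 6 decimal places can drop up to a full unit in the last place, so each coordinate may be off by as much as 1e-06°.
North–south component: 1e-06° × 111000 = 0.111 m.
E–W at 56.854°: 1e-06° × 111000 × cos 56.854° = 1e-06 × 111000 × 0.5468 ≈ 0.060692 m.
The two errors are perpendicular, so the maximum displacement is √(0.111² + 0.060692²) ≈ 0.126509 m.
Converting: 0.126509 m × 3.2808 ft/m ≈ 0.41506 ft.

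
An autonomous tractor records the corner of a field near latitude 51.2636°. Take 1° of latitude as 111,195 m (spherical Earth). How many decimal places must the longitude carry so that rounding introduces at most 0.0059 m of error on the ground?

7 decimal places

At 51.2636° one degree of longitude covers 111195 × cos 51.2636° ≈ 111195 × 0.6257 ≈ 69579 m.
N decimal places → at most half a unit in the last place, 0.5 × 10⁻ᴺ° = 69579/2 × 10⁻ᴺ m.
Setting 34789.5 × 10⁻ᴺ ≤ 0.0059 gives 10ᴺ ≥ 5.897e+06, i.e. N ≥ 6.77.
So 7 decimal places suffice (0.00348 m); 6 would allow up to 0.0348 m.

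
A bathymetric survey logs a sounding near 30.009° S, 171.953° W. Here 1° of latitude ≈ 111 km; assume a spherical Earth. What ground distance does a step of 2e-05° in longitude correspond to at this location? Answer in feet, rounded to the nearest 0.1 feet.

6.3 feet

At 30.009° a degree of longitude is 111000 × cos 30.009° ≈ 96120.1 m, so 2e-05° corresponds to 1.9224 m.
Converting: 1.9224 m × 3.2808 ft/m ≈ 6.3071 ft.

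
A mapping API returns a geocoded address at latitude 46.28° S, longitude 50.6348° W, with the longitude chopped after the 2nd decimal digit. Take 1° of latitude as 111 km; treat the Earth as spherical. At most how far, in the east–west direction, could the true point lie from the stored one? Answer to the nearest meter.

Truncating at 2 decimal places can drop up to a full unit in the last place, so the longitude may be off by as much as 0.01°.
One degree of longitude at 46.28° is 111000 × cos 46.28° ≈ 111000 × 0.6911 = 76716 m.
Maximum E–W displacement: 0.01 × 76716 = 767.16 m.

767 meters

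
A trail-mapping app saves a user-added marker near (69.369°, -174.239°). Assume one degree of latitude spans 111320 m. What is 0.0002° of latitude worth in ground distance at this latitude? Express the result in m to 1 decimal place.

Along a meridian 0.0002° is 0.0002 × 111320 = 22.264 m.

22.3 m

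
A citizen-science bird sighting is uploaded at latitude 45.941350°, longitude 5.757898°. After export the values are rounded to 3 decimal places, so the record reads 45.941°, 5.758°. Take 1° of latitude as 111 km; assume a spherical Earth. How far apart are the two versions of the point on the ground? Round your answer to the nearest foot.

130 feet

Δlat = 45.941350 − 45.941 = +0.000350°; Δlon = 5.757898 − 5.758 = -0.000102°.
N–S: 0.000350° × 111000 m/° = 38.85 m.
E–W at 45.941°: -0.000102° × 111000 × cos 45.941° = -0.000102 × 111000 × 0.6954 ≈ -7.8733 m.
Hypotenuse of the two orthogonal shifts: √(38.85² + 7.8733²) = 39.6398 m.
In feet: 39.6398 m ÷ 0.3048 ≈ 130.05 ft.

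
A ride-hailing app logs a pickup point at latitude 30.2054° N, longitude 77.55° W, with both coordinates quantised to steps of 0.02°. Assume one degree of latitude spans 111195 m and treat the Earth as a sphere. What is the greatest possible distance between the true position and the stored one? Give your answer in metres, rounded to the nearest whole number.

With a 0.02° grid the true value lies within half a step, ±0.02°/2 = ±0.01°, of the stored one.
Latitude error → 0.01 × 111195 = 1111.95 m along the meridian.
E–W at 30.2054°: 0.01° × 111195 × cos 30.2054° = 0.01 × 111195 × 0.8642 ≈ 960.978 m.
Worst case both components are at the extreme and orthogonal: √(1111.95² + 960.978²) ≈ 1469.66 m.

1470 metres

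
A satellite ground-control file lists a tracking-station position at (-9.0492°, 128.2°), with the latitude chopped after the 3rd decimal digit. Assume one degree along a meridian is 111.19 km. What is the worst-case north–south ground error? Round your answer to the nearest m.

111 m

Truncating at 3 decimal places can drop up to a full unit in the last place, so the latitude may be off by as much as 0.001°.
So the N–S error is at most 0.001 × 111190 = 111.19 m.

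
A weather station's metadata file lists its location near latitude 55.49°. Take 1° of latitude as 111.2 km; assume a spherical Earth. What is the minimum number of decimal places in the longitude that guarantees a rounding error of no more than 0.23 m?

At 55.49° one degree of longitude covers 111200 × cos 55.49° ≈ 111200 × 0.5666 ≈ 63000.4 m.
With N decimal places the half-ulp bound is 0.5·10⁻ᴺ°, or 0.5·10⁻ᴺ × 63000.4 m on the ground.
Need 0.5 × 63000.4 × 10⁻ᴺ ≤ 0.23 → 10⁻ᴺ ≤ 7.302e-06, so N ≥ 5.14.
At 5 places the error can reach 0.315 m, but 6 places keeps it to 0.0315 m.

6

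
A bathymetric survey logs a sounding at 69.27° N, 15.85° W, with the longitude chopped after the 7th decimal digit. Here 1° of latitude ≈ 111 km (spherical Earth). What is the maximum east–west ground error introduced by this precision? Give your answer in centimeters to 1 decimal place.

0.4 centimeters

Truncating at 7 decimal places can drop up to a full unit in the last place, so the longitude may be off by as much as 1e-07°.
Parallels shrink by cos φ, so at 69.27° a degree of longitude is 111000 × 0.3540 ≈ 39290.1 m.
Maximum E–W displacement: 1e-07 × 39290.1 = 0.00392901 m.
That is 0.00392901 m = 0.3929 cm.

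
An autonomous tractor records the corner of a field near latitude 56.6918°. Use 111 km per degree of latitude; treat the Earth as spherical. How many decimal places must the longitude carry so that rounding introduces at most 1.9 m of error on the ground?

5 decimal places

At 56.6918° one degree of longitude covers 111000 × cos 56.6918° ≈ 111000 × 0.5491 ≈ 60954.8 m.
With N decimal places the half-ulp bound is 0.5·10⁻ᴺ°, or 0.5·10⁻ᴺ × 60954.8 m on the ground.
Need 0.5 × 60954.8 × 10⁻ᴺ ≤ 1.9 → 10⁻ᴺ ≤ 6.234e-05, so N ≥ 4.21.
So 5 decimal places suffice (0.305 m); 4 would allow up to 3.05 m.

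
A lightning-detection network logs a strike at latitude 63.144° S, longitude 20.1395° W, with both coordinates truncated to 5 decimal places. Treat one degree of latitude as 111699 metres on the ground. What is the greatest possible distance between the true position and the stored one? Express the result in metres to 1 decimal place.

Truncating at 5 decimal places can drop up to a full unit in the last place, so each coordinate may be off by as much as 1e-05°.
North–south component: 1e-05° × 111699 = 1.11699 m.
East–west component at 63.144°: 1e-05° × 111699 × cos 63.144° ≈ 1e-05 × 50460 ≈ 0.5046 m.
Combining orthogonally: (1.11699² + 0.5046²)^½ ≈ 1.22568 m.

1.2 metres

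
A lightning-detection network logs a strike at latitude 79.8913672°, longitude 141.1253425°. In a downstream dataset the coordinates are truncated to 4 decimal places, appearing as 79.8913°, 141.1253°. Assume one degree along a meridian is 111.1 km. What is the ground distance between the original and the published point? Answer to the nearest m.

The latitude changed by +0.0000672° and the longitude by +0.0000425°.
North–south shift: 0.0000672 × 111100 = 7.46592 m.
E–W at 79.8913°: 0.0000425° × 111100 × cos 79.8913° = 0.0000425 × 111100 × 0.1755 ≈ 0.828744 m.
Hypotenuse of the two orthogonal shifts: √(7.46592² + 0.828744²) = 7.51178 m.

8 m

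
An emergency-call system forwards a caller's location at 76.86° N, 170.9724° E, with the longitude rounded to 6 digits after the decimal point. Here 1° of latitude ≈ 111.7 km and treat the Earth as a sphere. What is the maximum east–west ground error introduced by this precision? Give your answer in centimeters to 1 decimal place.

Rounding to 6 decimal places leaves the longitude within ±5e-07° of the true value.
One degree of longitude at 76.86° is 111700 × cos 76.86° ≈ 111700 × 0.2273 = 25392.9 m.
So at most 5e-07° × 25392.9 ≈ 0.0126964 m east–west.
That is 0.0126964 m = 1.2696 cm.

1.3 centimeters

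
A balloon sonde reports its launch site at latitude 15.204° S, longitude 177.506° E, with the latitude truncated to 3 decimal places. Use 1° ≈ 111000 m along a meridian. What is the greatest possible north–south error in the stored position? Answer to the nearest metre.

111 metres

Truncating at 3 decimal places can drop up to a full unit in the last place, so the latitude may be off by as much as 0.001°.
North–south distance: 0.001° × 111000 m/° = 111 m.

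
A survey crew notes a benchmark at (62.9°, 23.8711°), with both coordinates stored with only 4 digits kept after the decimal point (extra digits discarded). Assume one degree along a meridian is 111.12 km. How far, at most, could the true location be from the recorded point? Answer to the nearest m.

Truncating at 4 decimal places can drop up to a full unit in the last place, so each coordinate may be off by as much as 0.0001°.
Latitude error → 0.0001 × 111120 = 11.112 m along the meridian.
East–west component at 62.9°: 0.0001° × 111120 × cos 62.9° ≈ 0.0001 × 50620.2 ≈ 5.06202 m.
Combining orthogonally: (11.112² + 5.06202²)^½ ≈ 12.2107 m.

12 m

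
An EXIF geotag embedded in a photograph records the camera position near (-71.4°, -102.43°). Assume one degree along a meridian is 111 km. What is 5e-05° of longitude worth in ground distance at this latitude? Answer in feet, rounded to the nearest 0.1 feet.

5e-05° of longitude at 71.4° is 5e-05 × 111000 × cos 71.4° ≈ 5e-05 × 35404.5 = 1.77022 m.
Converting: 1.77022 m × 3.2808 ft/m ≈ 5.8078 ft.

5.8 feet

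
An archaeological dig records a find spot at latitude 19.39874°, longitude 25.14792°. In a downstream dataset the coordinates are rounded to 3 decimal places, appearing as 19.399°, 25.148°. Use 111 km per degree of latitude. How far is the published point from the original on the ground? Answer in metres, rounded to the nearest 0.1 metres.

30.1 metres

The latitude changed by -0.00026° and the longitude by -0.00008°.
N–S: -0.00026° × 111000 m/° = -28.86 m.
East–west at this latitude: -0.00008° × 111000 × cos 19.399° ≈ -0.00008 × 104698 = -8.37587 m.
Distance: √(28.86² + 8.37587²) ≈ 30.0509 m.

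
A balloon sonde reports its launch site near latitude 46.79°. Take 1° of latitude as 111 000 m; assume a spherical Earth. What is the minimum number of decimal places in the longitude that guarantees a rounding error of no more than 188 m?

3 decimal places

At 46.79° one degree of longitude covers 111000 × cos 46.79° ≈ 111000 × 0.6847 ≈ 75998.9 m.
Rounding to N decimal places gives at most 0.5 × 10⁻ᴺ degrees of error, i.e. 0.5 × 10⁻ᴺ × 75998.9 m.
Need 0.5 × 75998.9 × 10⁻ᴺ ≤ 188 → 10⁻ᴺ ≤ 4.947e-03, so N ≥ 2.31.
N = 2 would give 380 m (too coarse); N = 3 gives 38 m ≤ 188 m.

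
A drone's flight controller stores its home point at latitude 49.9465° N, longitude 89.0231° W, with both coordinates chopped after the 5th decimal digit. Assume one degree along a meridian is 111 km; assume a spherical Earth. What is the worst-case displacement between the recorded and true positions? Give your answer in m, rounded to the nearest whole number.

1 m

Truncating at 5 decimal places can drop up to a full unit in the last place, so each coordinate may be off by as much as 1e-05°.
N–S: 1e-05° × 111000 m/° = 1.11 m.
E–W at 49.9465°: 1e-05° × 111000 × cos 49.9465° = 1e-05 × 111000 × 0.6435 ≈ 0.714288 m.
Combining orthogonally: (1.11² + 0.714288²)^½ ≈ 1.31996 m.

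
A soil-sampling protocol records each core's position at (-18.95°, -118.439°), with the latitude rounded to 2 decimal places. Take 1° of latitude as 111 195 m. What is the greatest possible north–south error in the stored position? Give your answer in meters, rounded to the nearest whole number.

556 meters

Rounding to 2 decimal places leaves the latitude within ±0.005° of the true value.
Along the meridian that is 0.005° × 111195 m/° = 555.975 m.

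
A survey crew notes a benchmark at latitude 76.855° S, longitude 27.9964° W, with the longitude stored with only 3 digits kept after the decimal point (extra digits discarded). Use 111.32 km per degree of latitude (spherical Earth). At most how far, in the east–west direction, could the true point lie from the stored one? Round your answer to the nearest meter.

Truncating at 3 decimal places can drop up to a full unit in the last place, so the longitude may be off by as much as 0.001°.
Parallels shrink by cos φ, so at 76.855° a degree of longitude is 111320 × 0.2274 ≈ 25316 m.
East–west error: 0.001° × 25316 m/° ≈ 25.316 m.

25 meters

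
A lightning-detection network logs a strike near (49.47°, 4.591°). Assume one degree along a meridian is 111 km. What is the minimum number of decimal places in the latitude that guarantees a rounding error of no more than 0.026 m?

One degree of latitude covers 111000 m.
With N decimal places the half-ulp bound is 0.5·10⁻ᴺ°, or 0.5·10⁻ᴺ × 111000 m on the ground.
Setting 55500 × 10⁻ᴺ ≤ 0.026 gives 10ᴺ ≥ 2.135e+06, i.e. N ≥ 6.33.
At 6 places the error can reach 0.0555 m, but 7 places keeps it to 0.00555 m.

7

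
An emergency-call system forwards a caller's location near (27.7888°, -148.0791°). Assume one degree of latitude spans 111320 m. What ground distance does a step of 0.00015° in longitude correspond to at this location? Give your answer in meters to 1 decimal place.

0.00015° of longitude at 27.7888° is 0.00015 × 111320 × cos 27.7888° ≈ 0.00015 × 98481.7 = 14.7723 m.

14.8 meters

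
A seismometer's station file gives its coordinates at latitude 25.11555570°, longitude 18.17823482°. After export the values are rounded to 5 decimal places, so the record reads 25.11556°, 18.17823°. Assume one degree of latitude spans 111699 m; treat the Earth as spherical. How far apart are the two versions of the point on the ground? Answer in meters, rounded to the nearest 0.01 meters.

0.68 meters

Δlat = 25.11555570 − 25.11556 = -0.00000430°; Δlon = 18.17823482 − 18.17823 = +0.00000482°.
N–S: -0.00000430° × 111699 m/° = -0.480306 m.
East–west at this latitude: 0.00000482° × 111699 × cos 25.1156° ≈ 0.00000482 × 101138 = 0.487486 m.
Distance: √(0.480306² + 0.487486²) ≈ 0.684351 m.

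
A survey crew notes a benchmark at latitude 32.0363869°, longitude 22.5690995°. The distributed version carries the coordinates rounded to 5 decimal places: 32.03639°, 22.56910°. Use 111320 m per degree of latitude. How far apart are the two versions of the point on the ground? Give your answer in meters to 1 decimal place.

The latitude changed by -0.0000031° and the longitude by -0.0000005°.
N–S: -0.0000031° × 111320 m/° = -0.345092 m.
East–west at this latitude: -0.0000005° × 111320 × cos 32.0364° ≈ -0.0000005 × 94367.2 = -0.0471836 m.
Combined displacement = (0.345092² + 0.0471836²)^½ ≈ 0.348303 m.

0.3 meters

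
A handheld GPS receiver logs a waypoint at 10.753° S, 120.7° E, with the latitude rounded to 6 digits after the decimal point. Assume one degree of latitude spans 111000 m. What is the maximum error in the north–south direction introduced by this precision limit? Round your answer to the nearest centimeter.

Rounding to 6 decimal places leaves the latitude within ±5e-07° of the true value.
North–south distance: 5e-07° × 111000 m/° = 0.0555 m.
That is 0.0555 m = 5.55 cm.

6 centimeters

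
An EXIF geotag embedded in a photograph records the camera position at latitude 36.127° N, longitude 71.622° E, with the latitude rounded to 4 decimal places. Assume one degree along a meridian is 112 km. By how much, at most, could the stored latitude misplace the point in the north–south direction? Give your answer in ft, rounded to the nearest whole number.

Rounding to 4 decimal places leaves the latitude within ±5e-05° of the true value.
So the N–S error is at most 5e-05 × 112000 = 5.6 m.
In feet: 5.6 m ÷ 0.3048 ≈ 18.373 ft.

18 ft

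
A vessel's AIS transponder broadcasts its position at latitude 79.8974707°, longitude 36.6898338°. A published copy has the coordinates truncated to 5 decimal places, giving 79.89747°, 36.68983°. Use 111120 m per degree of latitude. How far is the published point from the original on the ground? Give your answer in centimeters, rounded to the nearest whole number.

11 centimeters

Δlat = 79.8974707 − 79.89747 = +0.0000007°; Δlon = 36.6898338 − 36.68983 = +0.0000038°.
N–S: 0.0000007° × 111120 m/° = 0.077784 m.
East–west at this latitude: 0.0000038° × 111120 × cos 79.8975° ≈ 0.0000038 × 19491.6 = 0.074068 m.
Combined displacement = (0.077784² + 0.074068²)^½ ≈ 0.107408 m.
That is 0.107408 m = 10.741 cm.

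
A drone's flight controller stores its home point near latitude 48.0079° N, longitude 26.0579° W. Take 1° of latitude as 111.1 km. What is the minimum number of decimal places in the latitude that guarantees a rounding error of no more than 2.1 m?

One degree of latitude covers 111100 m.
N decimal places → at most half a unit in the last place, 0.5 × 10⁻ᴺ° = 111100/2 × 10⁻ᴺ m.
Need 0.5 × 111100 × 10⁻ᴺ ≤ 2.1 → 10⁻ᴺ ≤ 3.780e-05, so N ≥ 4.42.
So 5 decimal places suffice (0.555 m); 4 would allow up to 5.56 m.

5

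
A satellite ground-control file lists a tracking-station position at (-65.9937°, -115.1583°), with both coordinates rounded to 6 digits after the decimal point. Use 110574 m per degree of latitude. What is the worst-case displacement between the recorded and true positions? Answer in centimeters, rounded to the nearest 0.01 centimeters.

5.97 centimeters

Rounding to 6 decimal places leaves each coordinate within ±5e-07° of the true value.
North–south component: 5e-07° × 110574 = 0.055287 m.
E–W at 65.9937°: 5e-07° × 110574 × cos 65.9937° = 5e-07 × 110574 × 0.4068 ≈ 0.0224928 m.
Combining orthogonally: (0.055287² + 0.0224928²)^½ ≈ 0.0596873 m.
That is 0.0596873 m = 5.9687 cm.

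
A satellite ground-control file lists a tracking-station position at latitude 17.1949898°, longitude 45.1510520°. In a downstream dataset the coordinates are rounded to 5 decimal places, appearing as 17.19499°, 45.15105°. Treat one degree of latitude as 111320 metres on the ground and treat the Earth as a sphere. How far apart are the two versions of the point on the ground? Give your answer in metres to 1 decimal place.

The latitude changed by -0.0000002° and the longitude by +0.0000020°.
North–south shift: -0.0000002 × 111320 = -0.022264 m.
E–W at 17.195°: 0.0000020° × 111320 × cos 17.195° = 0.0000020 × 111320 × 0.9553 ≈ 0.212689 m.
Distance: √(0.022264² + 0.212689²) ≈ 0.213851 m.

0.2 metres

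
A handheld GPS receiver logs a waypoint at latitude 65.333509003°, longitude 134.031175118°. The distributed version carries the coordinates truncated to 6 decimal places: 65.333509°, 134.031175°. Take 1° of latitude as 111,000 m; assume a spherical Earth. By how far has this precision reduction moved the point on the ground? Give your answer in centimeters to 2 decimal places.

0.55 centimeters

Δlat = 65.333509003 − 65.333509 = +0.000000003°; Δlon = 134.031175118 − 134.031175 = +0.000000118°.
N–S: 0.000000003° × 111000 m/° = 0.000333 m.
East–west at this latitude: 0.000000118° × 111000 × cos 65.3335° ≈ 0.000000118 × 46324.3 = 0.00546626 m.
Hypotenuse of the two orthogonal shifts: √(0.000333² + 0.00546626²) = 0.0054764 m.
That is 0.0054764 m = 0.54764 cm.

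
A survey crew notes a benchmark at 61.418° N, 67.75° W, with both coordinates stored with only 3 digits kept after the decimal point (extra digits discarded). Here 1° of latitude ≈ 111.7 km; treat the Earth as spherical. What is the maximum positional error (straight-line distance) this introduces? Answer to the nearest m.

Truncating at 3 decimal places can drop up to a full unit in the last place, so each coordinate may be off by as much as 0.001°.
Latitude error → 0.001 × 111700 = 111.7 m along the meridian.
East–west component at 61.418°: 0.001° × 111700 × cos 61.418° ≈ 0.001 × 53439.1 ≈ 53.4391 m.
The two errors are perpendicular, so the maximum displacement is √(111.7² + 53.4391²) ≈ 123.825 m.

124 m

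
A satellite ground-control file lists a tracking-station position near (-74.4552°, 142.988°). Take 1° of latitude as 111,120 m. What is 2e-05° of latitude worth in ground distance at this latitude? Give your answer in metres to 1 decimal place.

2e-05° × 111120 m/° = 2.2224 m.

2.2 metres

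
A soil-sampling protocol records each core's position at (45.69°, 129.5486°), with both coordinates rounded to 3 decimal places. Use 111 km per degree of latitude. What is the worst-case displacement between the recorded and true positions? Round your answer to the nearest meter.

Rounding to 3 decimal places leaves each coordinate within ±0.0005° of the true value.
N–S: 0.0005° × 111000 m/° = 55.5 m.
E–W at 45.69°: 0.0005° × 111000 × cos 45.69° = 0.0005 × 111000 × 0.6985 ≈ 38.769 m.
The two errors are perpendicular, so the maximum displacement is √(55.5² + 38.769²) ≈ 67.7 m.

68 meters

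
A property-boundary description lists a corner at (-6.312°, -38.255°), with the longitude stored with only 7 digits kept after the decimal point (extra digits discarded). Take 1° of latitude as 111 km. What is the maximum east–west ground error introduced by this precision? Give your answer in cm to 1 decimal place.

Truncating at 7 decimal places can drop up to a full unit in the last place, so the longitude may be off by as much as 1e-07°.
Parallels shrink by cos φ, so at 6.312° a degree of longitude is 111000 × 0.9939 ≈ 110327 m.
East–west error: 1e-07° × 110327 m/° ≈ 0.0110327 m.
That is 0.0110327 m = 1.1033 cm.

1.1 cm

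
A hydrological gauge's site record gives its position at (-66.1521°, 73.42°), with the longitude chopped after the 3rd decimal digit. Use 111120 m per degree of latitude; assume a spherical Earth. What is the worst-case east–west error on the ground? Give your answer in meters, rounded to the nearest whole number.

Truncating at 3 decimal places can drop up to a full unit in the last place, so the longitude may be off by as much as 0.001°.
One degree of longitude at 66.1521° is 111120 × cos 66.1521° ≈ 111120 × 0.4043 = 44926.9 m.
East–west error: 0.001° × 44926.9 m/° ≈ 44.9269 m.

45 meters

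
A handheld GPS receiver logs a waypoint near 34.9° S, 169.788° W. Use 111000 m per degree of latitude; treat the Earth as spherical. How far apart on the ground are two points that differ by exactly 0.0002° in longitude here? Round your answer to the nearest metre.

One degree of longitude here spans 111000 × cos 34.9° = 111000 × 0.8202 ≈ 91036.9 m; 0.0002° of that is 18.2074 m.

18 metres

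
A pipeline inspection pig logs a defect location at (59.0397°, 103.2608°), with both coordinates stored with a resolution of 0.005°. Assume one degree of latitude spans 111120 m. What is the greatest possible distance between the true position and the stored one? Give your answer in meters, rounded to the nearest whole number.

312 meters

With a 0.005° grid the true value lies within half a step, ±0.005°/2 = ±0.0025°, of the stored one.
Latitude error → 0.0025 × 111120 = 277.8 m along the meridian.
E–W at 59.0397°: 0.0025° × 111120 × cos 59.0397° = 0.0025 × 111120 × 0.5144 ≈ 142.913 m.
Worst case both components are at the extreme and orthogonal: √(277.8² + 142.913²) ≈ 312.405 m.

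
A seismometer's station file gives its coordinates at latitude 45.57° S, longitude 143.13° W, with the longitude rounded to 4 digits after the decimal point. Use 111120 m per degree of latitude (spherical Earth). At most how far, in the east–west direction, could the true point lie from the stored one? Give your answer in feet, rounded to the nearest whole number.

Rounding to 4 decimal places leaves the longitude within ±5e-05° of the true value.
At latitude 45.57° a degree of longitude spans 111120 m × cos 45.57° = 111120 × 0.7000 ≈ 77788.1 m.
East–west error: 5e-05° × 77788.1 m/° ≈ 3.88941 m.
Converting: 3.88941 m × 3.2808 ft/m ≈ 12.761 ft.

13 feet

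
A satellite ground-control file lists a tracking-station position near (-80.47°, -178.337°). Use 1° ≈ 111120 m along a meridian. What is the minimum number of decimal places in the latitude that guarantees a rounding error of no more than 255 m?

One degree of latitude covers 111120 m.
With N decimal places the half-ulp bound is 0.5·10⁻ᴺ°, or 0.5·10⁻ᴺ × 111120 m on the ground.
Setting 55560 × 10⁻ᴺ ≤ 255 gives 10ᴺ ≥ 217.9, i.e. N ≥ 2.34.
N = 2 would give 556 m (too coarse); N = 3 gives 55.6 m ≤ 255 m.

3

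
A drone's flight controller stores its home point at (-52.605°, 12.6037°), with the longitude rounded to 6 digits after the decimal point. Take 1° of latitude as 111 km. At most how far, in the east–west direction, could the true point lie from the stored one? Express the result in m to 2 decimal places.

0.03 m

Rounding to 6 decimal places leaves the longitude within ±5e-07° of the true value.
At latitude 52.605° a degree of longitude spans 111000 m × cos 52.605° = 111000 × 0.6073 ≈ 67411 m.
Maximum E–W displacement: 5e-07 × 67411 = 0.0337055 m.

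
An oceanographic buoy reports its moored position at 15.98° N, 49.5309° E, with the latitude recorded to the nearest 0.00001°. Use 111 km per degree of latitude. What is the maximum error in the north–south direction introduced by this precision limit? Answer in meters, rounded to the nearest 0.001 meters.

0.555 meters

Rounding to 5 decimal places leaves the latitude within ±5e-06° of the true value.
Along the meridian that is 5e-06° × 111000 m/° = 0.555 m.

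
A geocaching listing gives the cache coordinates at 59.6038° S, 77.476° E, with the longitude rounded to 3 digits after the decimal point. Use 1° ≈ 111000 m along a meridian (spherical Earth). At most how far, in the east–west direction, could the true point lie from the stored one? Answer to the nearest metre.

28 metres

Rounding to 3 decimal places leaves the longitude within ±0.0005° of the true value.
One degree of longitude at 59.6038° is 111000 × cos 59.6038° ≈ 111000 × 0.5060 = 56163.4 m.
East–west error: 0.0005° × 56163.4 m/° ≈ 28.0817 m.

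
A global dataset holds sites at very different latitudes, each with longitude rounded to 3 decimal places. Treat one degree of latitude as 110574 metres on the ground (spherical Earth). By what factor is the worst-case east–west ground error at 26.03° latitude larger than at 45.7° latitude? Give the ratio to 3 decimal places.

1.287

Rounding to 3 decimal places leaves the longitude within ±0.0005° of the true value.
Error at 26.03° = 0.0005° × 110574 × cos 26.03° ≈ 55.287 × 0.8986 = 49.679 m.
Error at 45.7° = 0.0005° × 110574 × cos 45.7° ≈ 55.287 × 0.6984 = 38.613 m.
The ratio reduces to cos 26.03° / cos 45.7° = 0.8986/0.6984 ≈ 1.2866.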